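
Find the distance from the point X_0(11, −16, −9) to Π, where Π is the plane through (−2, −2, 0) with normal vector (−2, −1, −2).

2

The plane has equation n·(r − (−2, −2, 0)) = 0, i.e. n·r = 6.
Then n·(11, −16, −9) − 6 = 6.
|n| = √(4 + 1 + 4) = 3, so the distance is |6|/3 = 2.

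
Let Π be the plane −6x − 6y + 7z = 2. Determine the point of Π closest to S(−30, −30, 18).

n = (−6, −6, 7), |n|² = 121, and n·S − 2 = 484.
t = 484/121 = 4, so the foot is S − t·n = (−30, −30, 18) − 4·(−6, −6, 7) = (−6, −6, −10).

(-6, -6, -10)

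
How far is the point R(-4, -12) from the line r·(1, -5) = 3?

d = |1·(-4) + (-5)·(-12) − 3| / √(1 + 25) = |53|/√26 = 53√26/26.

53√26/26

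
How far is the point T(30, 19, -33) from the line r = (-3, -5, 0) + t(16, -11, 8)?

9√34

Direction vector d = (16, -11, 8).
AP = (33, 24, -33); AP·d = 0, |AP|² = 2754, |d|² = 441.
distance² = |AP|² − (AP·d)²/|d|² = 2754 − 0/441 = 2754, so the distance is 9√34.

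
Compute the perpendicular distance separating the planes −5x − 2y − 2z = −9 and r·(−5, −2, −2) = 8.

Both planes have normal n = (−5, −2, −2), |n| = √33. Any point on the first plane is at distance |8 − (-9)|/|n| = 17/√33 from the second.

17√33/33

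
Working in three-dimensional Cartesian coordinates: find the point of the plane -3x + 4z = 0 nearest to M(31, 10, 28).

n = (-3, 0, 4), |n|² = 25, and n·M − 0 = 19.
t = 19/25, so the foot is M − t·n = (31, 10, 28) − (19/25)·(-3, 0, 4) = (832/25, 10, 624/25).

(832/25, 10, 624/25)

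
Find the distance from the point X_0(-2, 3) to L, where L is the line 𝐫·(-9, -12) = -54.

12/5

The normal to the line is n = (-9, -12) with |n| = 15.
|n·X_0 − (-54)| = |-18 − (-54)| = 36, so the distance is 36/15 = 12/5.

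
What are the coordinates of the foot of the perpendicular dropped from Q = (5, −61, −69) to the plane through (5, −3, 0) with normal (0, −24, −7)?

n = (0, −24, −7), |n|² = 625, and n·Q − 72 = 1875.
t = 1875/625 = 3, so the foot is Q − t·n = (5, −61, −69) − 3·(0, −24, −7) = (5, 11, −48).

(5, 11, -48)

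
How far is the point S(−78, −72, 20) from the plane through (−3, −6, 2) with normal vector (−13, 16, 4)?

The plane has equation n·(r − (−3, −6, 2)) = 0, i.e. n·r = -49.
Then n·(−78, −72, 20) − (−49) = −9.
|n| = √(169 + 256 + 16) = 21, so the distance is |-9|/21 = 3/7.

3/7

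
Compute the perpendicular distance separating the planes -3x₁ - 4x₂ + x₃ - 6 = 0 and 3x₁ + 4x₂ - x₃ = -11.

Divide the second equation by -1 to match normals: -3x₁ - 4x₂ + x₃ = 11.
With common normal n = (-3, -4, 1) (|n| = √26), the distance is |6 − 11|/|n| = 5/√26.

5√26/26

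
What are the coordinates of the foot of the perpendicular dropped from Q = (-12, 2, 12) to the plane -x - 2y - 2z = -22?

(-34/3, 10/3, 40/3)

n = (-1, -2, -2), |n|² = 9, and n·Q − (-22) = 6.
t = 6/9 = 2/3, so the foot is Q − t·n = (-12, 2, 12) − (2/3)·(-1, -2, -2) = (-34/3, 10/3, 40/3).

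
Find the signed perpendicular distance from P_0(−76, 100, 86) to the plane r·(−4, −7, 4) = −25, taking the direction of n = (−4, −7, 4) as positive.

-3

n·P_0 − (-25) = -27.
|n| = 9, so the signed distance is -27/9 = -3.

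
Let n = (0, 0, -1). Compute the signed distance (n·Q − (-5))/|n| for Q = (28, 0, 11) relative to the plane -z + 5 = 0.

n·Q − (-5) = -6.
|n| = 1, so the signed distance is -6/1 = -6.

-6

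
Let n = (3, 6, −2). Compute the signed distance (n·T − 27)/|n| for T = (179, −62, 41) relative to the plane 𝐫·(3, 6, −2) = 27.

n·T − 27 = 56.
|n| = 7, so the signed distance is 56/7 = 8.

8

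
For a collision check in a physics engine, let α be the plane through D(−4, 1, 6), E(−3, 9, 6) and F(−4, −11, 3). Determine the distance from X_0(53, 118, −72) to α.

DE = (1, 8, 0) and DF = (0, −12, −3), so a normal is n = DE × DF = (−24, 3, −12).
Then n·(53, 118, −72) − 27 = −81.
|n| = √(576 + 9 + 144) = 27, so the distance is |-81|/27 = 3.

3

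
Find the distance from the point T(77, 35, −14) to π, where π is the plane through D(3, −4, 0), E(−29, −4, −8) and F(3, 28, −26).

13/21

DE = (−32, 0, −8) and DF = (0, 32, −26), so a normal is n = DE × DF = (256, −832, −1024).
Then n·(77, 35, −14) − 4096 = 832.
|n| = √(65536 + 692224 + 1048576) = 1344, so the distance is |832|/1344 = 13/21.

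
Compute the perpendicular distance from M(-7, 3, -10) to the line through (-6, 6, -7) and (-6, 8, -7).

A direction vector is d = (0, 2, 0).
AP = (-1, -3, -3), and AP × d = (6, 0, -2).
|AP × d|² = 40 and |d|² = 4, so the distance is √(40/4) = √10.

√10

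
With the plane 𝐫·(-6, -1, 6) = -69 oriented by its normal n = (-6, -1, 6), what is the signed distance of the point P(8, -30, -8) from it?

3√73/73

n·P − (-69) = 3.
|n| = √73, so the signed distance is 3√73/73.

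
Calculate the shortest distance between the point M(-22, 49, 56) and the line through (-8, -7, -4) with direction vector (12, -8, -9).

Direction vector d = (12, -8, -9).
AP = (-14, 56, 60); AP·d = -1156, |AP|² = 6932, |d|² = 289.
distance² = |AP|² − (AP·d)²/|d|² = 6932 − 1336336/289 = 2308, so the distance is 2√577.

2√577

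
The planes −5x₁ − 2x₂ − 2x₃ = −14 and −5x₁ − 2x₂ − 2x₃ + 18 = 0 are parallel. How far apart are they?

Both planes have normal n = (−5, −2, −2), |n| = √33. Any point on the first plane is at distance |(-18) − (-14)|/|n| = 4/√33 = 4√33/33 from the second.

4/√33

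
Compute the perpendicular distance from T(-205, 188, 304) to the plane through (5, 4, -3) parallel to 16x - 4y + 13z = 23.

5

Parallel planes share the normal n = (16, -4, 13); since (5, 4, -3) lies on the plane, its equation is 16x - 4y + 13z = 25.
n = (16, -4, 13); n·P − 25 = -105; |n| = 21; distance = 105/21 = 5.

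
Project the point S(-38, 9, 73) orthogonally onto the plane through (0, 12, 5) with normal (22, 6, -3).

n = (22, 6, -3), |n|² = 529, and n·S − 57 = -1058.
t = -1058/529 = -2, so the foot is S − t·n = (-38, 9, 73) − (-2)·(22, 6, -3) = (6, 21, 67).

(6, 21, 67)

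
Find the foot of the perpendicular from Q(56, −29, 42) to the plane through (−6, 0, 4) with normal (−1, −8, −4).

(506/9, -245/9, 386/9)

n = (−1, −8, −4), |n|² = 81, and n·Q − (-10) = 18.
t = 18/81 = 2/9, so the foot is Q − t·n = (56, −29, 42) − (2/9)·(−1, −8, −4) = (506/9, −245/9, 386/9).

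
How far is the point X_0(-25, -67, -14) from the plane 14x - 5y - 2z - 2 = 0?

Normal vector n = (14, -5, -2), and n·(-25, -67, -14) - 2 = 11.
|n| = √(196 + 25 + 4) = 15, so the distance is |11|/15 = 11/15.

11/15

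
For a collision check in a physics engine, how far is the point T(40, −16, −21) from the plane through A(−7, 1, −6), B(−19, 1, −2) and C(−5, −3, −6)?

AB = (−12, 0, 4) and AC = (2, −4, 0), so a normal is n = AB × AC = (16, 8, 48).
Then n·(40, −16, −21) − (−392) = −104.
|n| = √(256 + 64 + 2304) = 8√41, so the distance is |-104|/(8√41) = 13√41/41.

13/√41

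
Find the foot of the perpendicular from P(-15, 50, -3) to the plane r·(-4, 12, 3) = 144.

n = (-4, 12, 3), |n|² = 169, and n·P − 144 = 507.
t = 507/169 = 3, so the foot is P − t·n = (-15, 50, -3) − 3·(-4, 12, 3) = (-3, 14, -12).

(-3, 14, -12)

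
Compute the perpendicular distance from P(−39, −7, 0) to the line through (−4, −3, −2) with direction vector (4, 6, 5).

Direction vector d = (4, 6, 5).
AP = (−35, −4, 2), and AP × d = (−32, 183, −194).
|AP × d|² = 72149 and |d|² = 77, so the distance is √(72149/77) = √937.

√937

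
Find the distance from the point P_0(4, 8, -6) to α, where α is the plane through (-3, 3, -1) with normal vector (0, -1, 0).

The plane has equation n·(r − (-3, 3, -1)) = 0, i.e. n·r = -3.
Then n·(4, 8, -6) - (-3) = -5.
|n| = √(0 + 1 + 0) = 1, so the distance is |-5|/1 = 5.

5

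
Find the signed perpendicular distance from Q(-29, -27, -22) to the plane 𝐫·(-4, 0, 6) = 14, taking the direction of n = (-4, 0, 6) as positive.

-15/√13

n·Q − 14 = -30.
|n| = 2√13, so the signed distance is -15/√13.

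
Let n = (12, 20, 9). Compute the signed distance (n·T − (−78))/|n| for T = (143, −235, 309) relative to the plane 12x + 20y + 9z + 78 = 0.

-5

n·T − (-78) = -125.
|n| = 25, so the signed distance is -125/25 = -5.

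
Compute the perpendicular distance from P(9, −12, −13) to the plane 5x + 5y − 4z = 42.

5√66/66

Normal vector n = (5, 5, −4), and n·(9, −12, −13) − 42 = −5.
|n| = √(25 + 25 + 16) = √66, so the distance is |-5|/√66 = 5/√66.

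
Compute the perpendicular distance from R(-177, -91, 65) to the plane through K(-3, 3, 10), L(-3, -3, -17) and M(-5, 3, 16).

8

KL = (0, -6, -27) and KM = (-2, 0, 6), so a normal is n = KL × KM = (-36, 54, -12).
Then n·(-177, -91, 65) - 150 = 528.
|n| = √(1296 + 2916 + 144) = 66, so the distance is |528|/66 = 8.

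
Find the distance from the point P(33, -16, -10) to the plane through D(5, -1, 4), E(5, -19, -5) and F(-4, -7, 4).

17/7

DE = (0, -18, -9) and DF = (-9, -6, 0), so a normal is n = DE × DF = (-54, 81, -162).
d = |(-54)·33 + 81·(-16) + (-162)·(-10) − (-999)| / √(2916 + 6561 + 26244) = |-459| / 189 = 17/7.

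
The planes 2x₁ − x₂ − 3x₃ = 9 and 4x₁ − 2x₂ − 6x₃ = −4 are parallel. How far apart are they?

Divide the second equation by 2 to match normals: 2x₁ − x₂ − 3x₃ = -2.
Both planes have normal n = (2, −1, −3), |n| = √14. Any point on the first plane is at distance |(-2) − 9|/|n| = 11/√14 = 11√14/14 from the second.

11/√14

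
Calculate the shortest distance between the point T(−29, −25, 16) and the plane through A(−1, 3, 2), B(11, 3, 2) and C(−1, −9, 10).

AB = (12, 0, 0) and AC = (0, −12, 8), so a normal is n = AB × AC = (0, −96, −144).
n = (0, −96, −144); n·P − (-576) = 672; |n| = 48√13; distance = 672/(48√13) = 14/√13.

14/√13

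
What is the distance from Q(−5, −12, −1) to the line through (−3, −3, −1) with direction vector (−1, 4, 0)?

√17

Direction vector d = (−1, 4, 0).
AP = (−2, −9, 0), and AP × d = (0, 0, −17).
|AP × d|² = 289 and |d|² = 17, so the distance is √(289/17) = √17.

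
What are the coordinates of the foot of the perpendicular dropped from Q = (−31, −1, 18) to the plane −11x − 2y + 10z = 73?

(-9, 3, -2)

The perpendicular from Q has direction n = (−11, −2, 10): r = (−31, −1, 18) + t(−11, −2, 10).
Substitute into the plane: n·(Q + tn) = 73 gives 523 + 225t = 73, so t = -2.
Foot = (−31, −1, 18) + (-2)·(−11, −2, 10) = (−9, 3, −2).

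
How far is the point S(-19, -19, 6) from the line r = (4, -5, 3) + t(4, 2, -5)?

Direction vector d = (4, 2, -5).
AP = (-23, -14, 3); AP·d = -135, |AP|² = 734, |d|² = 45.
distance² = |AP|² − (AP·d)²/|d|² = 734 − 18225/45 = 329, so the distance is √329.

√329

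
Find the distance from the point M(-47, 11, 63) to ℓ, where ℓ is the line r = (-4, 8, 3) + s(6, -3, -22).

√697

Direction vector d = (6, -3, -22).
AP = (-43, 3, 60); AP·d = -1587, |AP|² = 5458, |d|² = 529.
distance² = |AP|² − (AP·d)²/|d|² = 5458 − 2518569/529 = 697, so the distance is √697.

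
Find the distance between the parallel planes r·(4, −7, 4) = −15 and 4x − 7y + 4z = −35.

With common normal n = (4, −7, 4) (|n| = 9), the distance is |(-15) − (-35)|/|n| = 20/9.

20/9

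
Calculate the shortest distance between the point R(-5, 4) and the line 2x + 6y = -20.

d = |2·(-5) + 6·4 − (-20)| / √(4 + 36) = |34|/(2√10) = 17/√10.

17√10/10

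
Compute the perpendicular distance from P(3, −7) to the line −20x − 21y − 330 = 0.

d = |(-20)·3 + (-21)·(-7) − 330| / √(400 + 441) = |-243|/29 = 243/29.

243/29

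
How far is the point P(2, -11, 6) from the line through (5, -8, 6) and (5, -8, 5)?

A direction vector is d = (0, 0, -1).
AP = (-3, -3, 0), and AP × d = (3, -3, 0).
|AP × d|² = 18 and |d|² = 1, so the distance is √18 = 3√2.

3√2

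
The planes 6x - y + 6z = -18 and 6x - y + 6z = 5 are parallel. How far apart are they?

With common normal n = (6, -1, 6) (|n| = √73), the distance is |(-18) − 5|/|n| = 23/√73.

23√73/73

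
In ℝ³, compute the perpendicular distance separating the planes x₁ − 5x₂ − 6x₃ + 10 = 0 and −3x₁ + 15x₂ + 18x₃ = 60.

10/√62

Divide the second equation by -3 to match normals: x₁ − 5x₂ − 6x₃ = -20.
With common normal n = (1, −5, −6) (|n| = √62), the distance is |(-10) − (-20)|/|n| = 10/√62 = 5√62/31.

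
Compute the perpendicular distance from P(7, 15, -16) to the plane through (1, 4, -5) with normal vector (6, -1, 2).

3√41/41

The plane has equation n·(r − (1, 4, -5)) = 0, i.e. n·r = -8.
d = |6·7 + (-1)·15 + 2·(-16) − (-8)| / √(36 + 1 + 4) = |3| / √41 = 3/√41.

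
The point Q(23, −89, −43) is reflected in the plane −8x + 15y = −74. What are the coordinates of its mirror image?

With n = (−8, 15, 0), the signed offset is (n·Q − (-74))/|n|² = -1445/289 = -5.
Q' = Q − 2t·n = (23, −89, −43) − (-10)·(−8, 15, 0) = (−57, 61, −43).

(-57, 61, -43)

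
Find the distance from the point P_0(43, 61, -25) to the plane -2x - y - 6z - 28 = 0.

25/√41

n = (-2, -1, -6); n·P − 28 = -25; |n| = √41; distance = 25/√41.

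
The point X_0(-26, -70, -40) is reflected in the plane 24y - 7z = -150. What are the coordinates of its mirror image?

(-26, 26, -68)

With n = (0, 24, -7), the signed offset is (n·X_0 − (-150))/|n|² = -1250/625 = -2.
X_0' = X_0 − 2t·n = (-26, -70, -40) − (-4)·(0, 24, -7) = (-26, 26, -68).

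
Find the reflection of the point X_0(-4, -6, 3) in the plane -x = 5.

With n = (-1, 0, 0), the signed offset is (n·X_0 − 5)/|n|² = -1/1 = -1.
X_0' = X_0 − 2t·n = (-4, -6, 3) − (-2)·(-1, 0, 0) = (-6, -6, 3).

(-6, -6, 3)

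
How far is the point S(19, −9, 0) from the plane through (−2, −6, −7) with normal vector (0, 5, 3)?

The plane has equation n·(r − (−2, −6, −7)) = 0, i.e. n·r = -51.
d = |5·(-9) + 3·0 − (-51)| / √(0 + 25 + 9) = |6| / √34 = 3√34/17.

3√34/17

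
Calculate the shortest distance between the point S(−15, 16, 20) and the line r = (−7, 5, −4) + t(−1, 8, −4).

Direction vector d = (−1, 8, −4).
AP = (−8, 11, 24), and AP × d = (−236, −56, −53).
|AP × d|² = 61641 and |d|² = 81, so the distance is √(61641/81) = √761.

√761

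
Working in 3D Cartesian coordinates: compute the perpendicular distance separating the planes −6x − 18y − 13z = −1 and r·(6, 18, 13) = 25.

Divide the second equation by -1 to match normals: −6x − 18y − 13z = -25.
With common normal n = (−6, −18, −13) (|n| = 23), the distance is |(-1) − (-25)|/|n| = 24/23.

24/23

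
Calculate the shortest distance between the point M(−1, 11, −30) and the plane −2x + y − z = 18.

25√6/6

Normal vector n = (−2, 1, −1), and n·(−1, 11, −30) − 18 = 25.
|n| = √(4 + 1 + 1) = √6, so the distance is |25|/√6 = 25√6/6.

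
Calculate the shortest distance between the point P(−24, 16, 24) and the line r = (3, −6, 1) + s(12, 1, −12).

Direction vector d = (12, 1, −12).
AP = (−27, 22, 23), and AP × d = (−287, −48, −291).
|AP × d|² = 169354 and |d|² = 289, so the distance is √(169354/289) = √586.

√586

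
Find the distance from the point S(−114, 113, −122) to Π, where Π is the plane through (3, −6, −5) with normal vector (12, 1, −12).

The plane has equation n·(r − (3, −6, −5)) = 0, i.e. n·r = 90.
Then n·(−114, 113, −122) − 90 = 119.
|n| = √(144 + 1 + 144) = 17, so the distance is |119|/17 = 7.

7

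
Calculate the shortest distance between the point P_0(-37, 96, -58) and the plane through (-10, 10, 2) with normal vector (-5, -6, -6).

21/√97

The plane has equation n·(r − (-10, 10, 2)) = 0, i.e. n·r = -22.
n = (-5, -6, -6); n·P − (-22) = -21; |n| = √97; distance = 21/√97 = 21√97/97.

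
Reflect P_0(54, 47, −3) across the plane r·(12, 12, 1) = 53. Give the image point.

(-42, -49, -11)

n = (12, 12, 1), |n|² = 289, n·P_0 − 53 = 1156, so t = 1156/289 = 4.
Foot F = P_0 − 4·n = (6, −1, −7); the reflection is 2F − P_0 = (−42, −49, −11).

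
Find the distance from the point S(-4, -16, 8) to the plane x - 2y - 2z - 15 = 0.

1

Normal vector n = (1, -2, -2), and n·(-4, -16, 8) - 15 = -3.
|n| = √(1 + 4 + 4) = 3, so the distance is |-3|/3 = 1.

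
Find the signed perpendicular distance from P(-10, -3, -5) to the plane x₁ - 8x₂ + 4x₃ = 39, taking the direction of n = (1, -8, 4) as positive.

n·P − 39 = -45.
|n| = 9, so the signed distance is -45/9 = -5.

-5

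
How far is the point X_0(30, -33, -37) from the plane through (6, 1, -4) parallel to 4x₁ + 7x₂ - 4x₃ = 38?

Parallel planes share the normal n = (4, 7, -4); since (6, 1, -4) lies on the plane, its equation is 4x₁ + 7x₂ - 4x₃ = 47.
Then n·(30, -33, -37) - 47 = -10.
|n| = √(16 + 49 + 16) = 9, so the distance is |-10|/9 = 10/9.

10/9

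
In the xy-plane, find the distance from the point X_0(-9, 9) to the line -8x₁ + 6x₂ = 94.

The normal to the line is n = (-8, 6) with |n| = 10.
|n·X_0 − 94| = |126 − 94| = 32, so the distance is 32/10 = 16/5.

16/5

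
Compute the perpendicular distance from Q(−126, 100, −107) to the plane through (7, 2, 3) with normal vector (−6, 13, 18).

4

The plane has equation n·(r − (7, 2, 3)) = 0, i.e. n·r = 38.
d = |(-6)·(-126) + 13·100 + 18·(-107) − 38| / √(36 + 169 + 324) = |92| / 23 = 4.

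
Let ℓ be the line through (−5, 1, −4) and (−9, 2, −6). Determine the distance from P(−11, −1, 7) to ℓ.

√161

A direction vector is d = (−4, 1, −2).
AP = (−6, −2, 11); AP·d = 0, |AP|² = 161, |d|² = 21.
distance² = |AP|² − (AP·d)²/|d|² = 161 − 0/21 = 161, so the distance is √161.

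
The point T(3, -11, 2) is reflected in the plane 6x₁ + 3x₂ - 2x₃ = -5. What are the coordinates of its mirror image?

(45/7, -65/7, 6/7)

n = (6, 3, -2), |n|² = 49, n·T − (-5) = -14, so t = -14/49 = -2/7.
Foot F = T − (-2/7)·n = (33/7, -71/7, 10/7); the reflection is 2F − T = (45/7, -65/7, 6/7).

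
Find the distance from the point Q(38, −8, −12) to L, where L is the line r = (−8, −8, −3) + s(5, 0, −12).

39

Direction vector d = (5, 0, −12).
AP = (46, 0, −9), and AP × d = (0, 507, 0).
|AP × d|² = 257049 and |d|² = 169, so the distance is √(257049/169) = √1521 = 39.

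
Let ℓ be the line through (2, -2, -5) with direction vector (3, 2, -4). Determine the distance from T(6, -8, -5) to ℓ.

2√13

Direction vector d = (3, 2, -4).
AP = (4, -6, 0), and AP × d = (24, 16, 26).
|AP × d|² = 1508 and |d|² = 29, so the distance is √(1508/29) = √52 = 2√13.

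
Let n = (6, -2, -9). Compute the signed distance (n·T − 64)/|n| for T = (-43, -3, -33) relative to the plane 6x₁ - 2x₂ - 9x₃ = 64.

n·T − 64 = -19.
|n| = 11, so the signed distance is -19/11.

-19/11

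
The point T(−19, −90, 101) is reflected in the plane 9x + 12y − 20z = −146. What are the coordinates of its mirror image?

n = (9, 12, −20), |n|² = 625, n·T − (-146) = -3125, so t = -3125/625 = -5.
Foot F = T − (-5)·n = (26, −30, 1); the reflection is 2F − T = (71, 30, −99).

(71, 30, -99)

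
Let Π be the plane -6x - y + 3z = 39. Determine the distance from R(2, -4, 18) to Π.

Normal vector n = (-6, -1, 3), and n·(2, -4, 18) - 39 = 7.
|n| = √(36 + 1 + 9) = √46, so the distance is |7|/√46 = 7/√46.

7/√46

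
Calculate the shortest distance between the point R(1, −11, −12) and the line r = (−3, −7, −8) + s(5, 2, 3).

Direction vector d = (5, 2, 3).
AP = (4, −4, −4); AP·d = 0, |AP|² = 48, |d|² = 38.
distance² = |AP|² − (AP·d)²/|d|² = 48 − 0/38 = 48, so the distance is 4√3.

4√3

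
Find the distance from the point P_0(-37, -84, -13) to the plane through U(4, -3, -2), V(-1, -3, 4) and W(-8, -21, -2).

UV = (-5, 0, 6) and UW = (-12, -18, 0), so a normal is n = UV × UW = (108, -72, 90).
Then n·(-37, -84, -13) - 468 = 414.
|n| = √(11664 + 5184 + 8100) = 18√77, so the distance is |414|/(18√77) = 23/√77.

23/√77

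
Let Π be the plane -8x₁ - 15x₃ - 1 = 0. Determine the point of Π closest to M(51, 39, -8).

The perpendicular from M has direction n = (-8, 0, -15): r = (51, 39, -8) + t(-8, 0, -15).
Substitute into the plane: n·(M + tn) = 1 gives -288 + 289t = 1, so t = 1.
Foot = (51, 39, -8) + 1·(-8, 0, -15) = (43, 39, -23).

(43, 39, -23)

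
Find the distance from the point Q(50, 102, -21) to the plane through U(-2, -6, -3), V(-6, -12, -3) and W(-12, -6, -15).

UV = (-4, -6, 0) and UW = (-10, 0, -12), so a normal is n = UV × UW = (72, -48, -60).
Then n·(50, 102, -21) - 324 = -360.
|n| = √(5184 + 2304 + 3600) = 12√77, so the distance is |-360|/(12√77) = 30/√77.

30√77/77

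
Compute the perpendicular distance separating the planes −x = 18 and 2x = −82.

23

Divide the second equation by -2 to match normals: −x = 41.
With common normal n = (−1, 0, 0) (|n| = 1), the distance is |18 − 41|/|n| = 23/1 = 23.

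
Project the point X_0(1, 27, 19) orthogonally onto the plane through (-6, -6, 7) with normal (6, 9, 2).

(-17, 0, 13)

The perpendicular from X_0 has direction n = (6, 9, 2): r = (1, 27, 19) + μ(6, 9, 2).
Substitute into the plane: n·(X_0 + μn) = -76 gives 287 + 121μ = -76, so μ = -3.
Foot = (1, 27, 19) + (-3)·(6, 9, 2) = (-17, 0, 13).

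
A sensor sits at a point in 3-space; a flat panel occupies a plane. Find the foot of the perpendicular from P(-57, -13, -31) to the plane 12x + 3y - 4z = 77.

(-9, -1, -47)

The perpendicular from P has direction n = (12, 3, -4): r = (-57, -13, -31) + μ(12, 3, -4).
Substitute into the plane: n·(P + μn) = 77 gives -599 + 169μ = 77, so μ = 4.
Foot = (-57, -13, -31) + 4·(12, 3, -4) = (-9, -1, -47).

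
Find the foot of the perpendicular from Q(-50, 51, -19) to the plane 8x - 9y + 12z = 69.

n = (8, -9, 12), |n|² = 289, and n·Q − 69 = -1156.
t = -1156/289 = -4, so the foot is Q − t·n = (-50, 51, -19) − (-4)·(8, -9, 12) = (-18, 15, 29).

(-18, 15, 29)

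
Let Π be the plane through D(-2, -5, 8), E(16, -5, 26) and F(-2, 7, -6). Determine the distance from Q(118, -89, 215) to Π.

DE = (18, 0, 18) and DF = (0, 12, -14), so a normal is n = DE × DF = (-216, 252, 216).
Then n·(118, -89, 215) - 900 = -2376.
|n| = √(46656 + 63504 + 46656) = 396, so the distance is |-2376|/396 = 6.

6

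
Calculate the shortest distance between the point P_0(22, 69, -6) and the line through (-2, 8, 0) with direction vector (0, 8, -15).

Direction vector d = (0, 8, -15).
AP = (24, 61, -6), and AP × d = (-867, 360, 192).
|AP × d|² = 918153 and |d|² = 289, so the distance is √(918153/289) = √3177 = 3√353.

3√353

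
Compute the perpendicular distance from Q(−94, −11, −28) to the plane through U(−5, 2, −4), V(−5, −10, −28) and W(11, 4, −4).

9

UV = (0, −12, −24) and UW = (16, 2, 0), so a normal is n = UV × UW = (48, −384, 192).
d = |48·(-94) + (-384)·(-11) + 192·(-28) − (-1776)| / √(2304 + 147456 + 36864) = |-3888| / 432 = 9.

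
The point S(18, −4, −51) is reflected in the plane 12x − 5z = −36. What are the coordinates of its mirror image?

(-54, -4, -21)

n = (12, 0, −5), |n|² = 169, n·S − (-36) = 507, so t = 507/169 = 3.
Foot F = S − 3·n = (−18, −4, −36); the reflection is 2F − S = (−54, −4, −21).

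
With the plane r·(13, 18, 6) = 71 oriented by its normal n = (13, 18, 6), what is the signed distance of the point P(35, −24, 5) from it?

n·P − 71 = -18.
|n| = 23, so the signed distance is -18/23.

-18/23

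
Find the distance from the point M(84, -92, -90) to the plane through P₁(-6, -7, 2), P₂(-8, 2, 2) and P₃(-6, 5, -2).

8

P₁P₂ = (-2, 9, 0) and P₁P₃ = (0, 12, -4), so a normal is n = P₁P₂ × P₁P₃ = (-36, -8, -24).
d = |(-36)·84 + (-8)·(-92) + (-24)·(-90) − 224| / √(1296 + 64 + 576) = |-352| / 44 = 8.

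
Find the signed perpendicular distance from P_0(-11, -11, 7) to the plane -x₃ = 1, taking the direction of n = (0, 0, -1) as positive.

n·P_0 − 1 = -8.
|n| = 1, so the signed distance is -8/1 = -8.

-8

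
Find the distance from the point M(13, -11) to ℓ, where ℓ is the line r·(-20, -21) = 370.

The normal to the line is n = (-20, -21) with |n| = 29.
|n·M − 370| = |-29 − 370| = 399, so the distance is 399/29.

399/29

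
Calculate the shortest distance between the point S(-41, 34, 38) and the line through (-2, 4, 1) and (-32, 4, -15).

A direction vector is d = (-30, 0, -16).
AP = (-39, 30, 37); AP·d = 578, |AP|² = 3790, |d|² = 1156.
distance² = |AP|² − (AP·d)²/|d|² = 3790 − 334084/1156 = 3501, so the distance is 3√389.

3√389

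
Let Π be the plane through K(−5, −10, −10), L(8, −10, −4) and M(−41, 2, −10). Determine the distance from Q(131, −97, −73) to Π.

3

KL = (13, 0, 6) and KM = (−36, 12, 0), so a normal is n = KL × KM = (−72, −216, 156).
d = |(-72)·131 + (-216)·(-97) + 156·(-73) − 960| / √(5184 + 46656 + 24336) = |-828| / 276 = 3.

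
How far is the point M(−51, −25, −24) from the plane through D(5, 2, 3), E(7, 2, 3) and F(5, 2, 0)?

DE = (2, 0, 0) and DF = (0, 0, −3), so a normal is n = DE × DF = (0, 6, 0).
n = (0, 6, 0); n·P − 12 = -162; |n| = 6; distance = 162/6 = 27.

27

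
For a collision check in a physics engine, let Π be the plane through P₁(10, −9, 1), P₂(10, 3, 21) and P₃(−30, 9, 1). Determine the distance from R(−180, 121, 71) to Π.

2

P₁P₂ = (0, 12, 20) and P₁P₃ = (−40, 18, 0), so a normal is n = P₁P₂ × P₁P₃ = (−360, −800, 480).
Then n·(−180, 121, 71) − 4080 = −2000.
|n| = √(129600 + 640000 + 230400) = 1000, so the distance is |-2000|/1000 = 2.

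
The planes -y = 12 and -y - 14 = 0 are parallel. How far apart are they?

Both planes have normal n = (0, -1, 0), |n| = 1. Any point on the first plane is at distance |14 − 12|/|n| = 2/1 = 2 from the second.

2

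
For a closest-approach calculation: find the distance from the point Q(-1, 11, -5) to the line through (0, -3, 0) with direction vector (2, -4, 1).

Direction vector d = (2, -4, 1).
AP = (-1, 14, -5); AP·d = -63, |AP|² = 222, |d|² = 21.
distance² = |AP|² − (AP·d)²/|d|² = 222 − 3969/21 = 33, so the distance is √33.

√33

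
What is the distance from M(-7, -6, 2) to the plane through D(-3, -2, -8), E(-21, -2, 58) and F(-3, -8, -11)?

16/23

DE = (-18, 0, 66) and DF = (0, -6, -3), so a normal is n = DE × DF = (396, -54, 108).
Then n·(-7, -6, 2) - (-1944) = -288.
|n| = √(156816 + 2916 + 11664) = 414, so the distance is |-288|/414 = 16/23.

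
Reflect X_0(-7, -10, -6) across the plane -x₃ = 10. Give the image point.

(-7, -10, -14)

With n = (0, 0, -1), the signed offset is (n·X_0 − 10)/|n|² = -4/1 = -4.
X_0' = X_0 − 2t·n = (-7, -10, -6) − (-8)·(0, 0, -1) = (-7, -10, -14).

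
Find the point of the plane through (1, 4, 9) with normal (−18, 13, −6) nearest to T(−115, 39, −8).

(-25, -26, 22)

n = (−18, 13, −6), |n|² = 529, and n·T − (-20) = 2645.
t = 2645/529 = 5, so the foot is T − t·n = (−115, 39, −8) − 5·(−18, 13, −6) = (−25, −26, 22).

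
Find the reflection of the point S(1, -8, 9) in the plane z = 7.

n = (0, 0, 1), |n|² = 1, n·S − 7 = 2, so t = 2/1 = 2.
Foot F = S − 2·n = (1, -8, 7); the reflection is 2F − S = (1, -8, 5).

(1, -8, 5)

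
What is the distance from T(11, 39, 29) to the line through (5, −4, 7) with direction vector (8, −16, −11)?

Direction vector d = (8, −16, −11).
AP = (6, 43, 22); AP·d = -882, |AP|² = 2369, |d|² = 441.
distance² = |AP|² − (AP·d)²/|d|² = 2369 − 777924/441 = 605, so the distance is 11√5.

11√5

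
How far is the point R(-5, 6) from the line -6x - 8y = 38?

28/5

d = |(-6)·(-5) + (-8)·6 − 38| / √(36 + 64) = |-56|/10 = 28/5.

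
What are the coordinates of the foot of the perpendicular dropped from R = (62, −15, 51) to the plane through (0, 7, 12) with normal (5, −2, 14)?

The perpendicular from R has direction n = (5, −2, 14): r = (62, −15, 51) + μ(5, −2, 14).
Substitute into the plane: n·(R + μn) = 154 gives 1054 + 225μ = 154, so μ = -4.
Foot = (62, −15, 51) + (-4)·(5, −2, 14) = (42, −7, −5).

(42, -7, -5)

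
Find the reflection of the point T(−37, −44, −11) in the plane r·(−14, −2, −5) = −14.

(47, -32, 19)

n = (−14, −2, −5), |n|² = 225, n·T − (-14) = 675, so t = 675/225 = 3.
Foot F = T − 3·n = (5, −38, 4); the reflection is 2F − T = (47, −32, 19).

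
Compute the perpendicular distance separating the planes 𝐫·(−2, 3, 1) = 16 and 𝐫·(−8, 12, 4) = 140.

19√14/14

Divide the second equation by 4 to match normals: −2x₁ + 3x₂ + x₃ = 35.
Both planes have normal n = (−2, 3, 1), |n| = √14. Any point on the first plane is at distance |35 − 16|/|n| = 19/√14 = 19√14/14 from the second.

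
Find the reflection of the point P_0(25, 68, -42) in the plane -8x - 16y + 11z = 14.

(-39, -60, 46)

With n = (-8, -16, 11), the signed offset is (n·P_0 − 14)/|n|² = -1764/441 = -4.
P_0' = P_0 − 2t·n = (25, 68, -42) − (-8)·(-8, -16, 11) = (-39, -60, 46).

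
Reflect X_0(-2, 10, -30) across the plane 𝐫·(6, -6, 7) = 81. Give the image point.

(34, -26, 12)

With n = (6, -6, 7), the signed offset is (n·X_0 − 81)/|n|² = -363/121 = -3.
X_0' = X_0 − 2t·n = (-2, 10, -30) − (-6)·(6, -6, 7) = (34, -26, 12).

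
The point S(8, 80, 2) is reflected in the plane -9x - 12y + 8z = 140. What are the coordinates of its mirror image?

(-64, -16, 66)

With n = (-9, -12, 8), the signed offset is (n·S − 140)/|n|² = -1156/289 = -4.
S' = S − 2t·n = (8, 80, 2) − (-8)·(-9, -12, 8) = (-64, -16, 66).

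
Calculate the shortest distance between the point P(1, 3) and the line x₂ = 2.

1

The normal to the line is n = (0, 1) with |n| = 1.
|n·P − 2| = |3 − 2| = 1, so the distance is 1/1 = 1.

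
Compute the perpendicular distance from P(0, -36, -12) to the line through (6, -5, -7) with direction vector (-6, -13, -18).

Direction vector d = (-6, -13, -18).
AP = (-6, -31, -5), and AP × d = (493, -78, -108).
|AP × d|² = 260797 and |d|² = 529, so the distance is √(260797/529) = √493.

√493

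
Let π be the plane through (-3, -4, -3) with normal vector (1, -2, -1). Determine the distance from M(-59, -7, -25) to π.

14√6/3

The plane has equation n·(r − (-3, -4, -3)) = 0, i.e. n·r = 8.
d = |1·(-59) + (-2)·(-7) + (-1)·(-25) − 8| / √(1 + 4 + 1) = |-28| / √6 = 14√6/3.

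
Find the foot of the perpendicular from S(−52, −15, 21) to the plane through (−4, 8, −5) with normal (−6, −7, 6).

The perpendicular from S has direction n = (−6, −7, 6): r = (−52, −15, 21) + μ(−6, −7, 6).
Substitute into the plane: n·(S + μn) = -62 gives 543 + 121μ = -62, so μ = -5.
Foot = (−52, −15, 21) + (-5)·(−6, −7, 6) = (−22, 20, −9).

(-22, 20, -9)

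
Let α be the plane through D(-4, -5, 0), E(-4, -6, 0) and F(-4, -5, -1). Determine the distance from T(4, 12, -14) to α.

8

DE = (0, -1, 0) and DF = (0, 0, -1), so a normal is n = DE × DF = (1, 0, 0).
n = (1, 0, 0); n·P − (-4) = 8; |n| = 1; distance = 8/1 = 8.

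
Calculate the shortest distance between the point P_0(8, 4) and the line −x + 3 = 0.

5

d = |(-1)·8 + 0·4 − (-3)| / √(1 + 0) = |-5|/1 = 5.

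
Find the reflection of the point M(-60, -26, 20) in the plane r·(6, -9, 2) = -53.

With n = (6, -9, 2), the signed offset is (n·M − (-53))/|n|² = -33/121 = -3/11.
M' = M − 2t·n = (-60, -26, 20) − (-6/11)·(6, -9, 2) = (-624/11, -340/11, 232/11).

(-624/11, -340/11, 232/11)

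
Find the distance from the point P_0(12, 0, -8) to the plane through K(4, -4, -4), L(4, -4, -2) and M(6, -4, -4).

KL = (0, 0, 2) and KM = (2, 0, 0), so a normal is n = KL × KM = (0, 4, 0).
Then n·(12, 0, -8) - (-16) = 16.
|n| = √(0 + 16 + 0) = 4, so the distance is |16|/4 = 4.

4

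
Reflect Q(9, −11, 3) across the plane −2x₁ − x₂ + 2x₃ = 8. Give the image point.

(5, -13, 7)

n = (−2, −1, 2), |n|² = 9, n·Q − 8 = -9, so t = -9/9 = -1.
Foot F = Q − (-1)·n = (7, −12, 5); the reflection is 2F − Q = (5, −13, 7).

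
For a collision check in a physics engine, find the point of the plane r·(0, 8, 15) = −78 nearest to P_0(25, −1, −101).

n = (0, 8, 15), |n|² = 289, and n·P_0 − (-78) = -1445.
t = -1445/289 = -5, so the foot is P_0 − t·n = (25, −1, −101) − (-5)·(0, 8, 15) = (25, 39, −26).

(25, 39, -26)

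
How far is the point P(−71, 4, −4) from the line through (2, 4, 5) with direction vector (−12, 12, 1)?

53

Direction vector d = (−12, 12, 1).
AP = (−73, 0, −9), and AP × d = (108, 181, −876).
|AP × d|² = 811801 and |d|² = 289, so the distance is √(811801/289) = √2809 = 53.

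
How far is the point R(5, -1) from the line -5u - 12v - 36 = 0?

49/13

The normal to the line is n = (-5, -12) with |n| = 13.
|n·R − 36| = |-13 − 36| = 49, so the distance is 49/13.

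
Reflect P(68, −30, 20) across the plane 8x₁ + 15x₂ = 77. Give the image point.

(1140/17, -540/17, 20)

n = (8, 15, 0), |n|² = 289, n·P − 77 = 17, so t = 17/289 = 1/17.
Foot F = P − (1/17)·n = (1148/17, −525/17, 20); the reflection is 2F − P = (1140/17, −540/17, 20).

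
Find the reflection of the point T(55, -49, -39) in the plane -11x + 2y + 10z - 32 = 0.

(-55, -29, 61)

n = (-11, 2, 10), |n|² = 225, n·T − 32 = -1125, so t = -1125/225 = -5.
Foot F = T − (-5)·n = (0, -39, 11); the reflection is 2F − T = (-55, -29, 61).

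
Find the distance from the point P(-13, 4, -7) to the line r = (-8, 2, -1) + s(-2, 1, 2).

√65

Direction vector d = (-2, 1, 2).
AP = (-5, 2, -6); AP·d = 0, |AP|² = 65, |d|² = 9.
distance² = |AP|² − (AP·d)²/|d|² = 65 − 0/9 = 65, so the distance is √65.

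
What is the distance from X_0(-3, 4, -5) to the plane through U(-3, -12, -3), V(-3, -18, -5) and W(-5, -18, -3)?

UV = (0, -6, -2) and UW = (-2, -6, 0), so a normal is n = UV × UW = (-12, 4, -12).
d = |(-12)·(-3) + 4·4 + (-12)·(-5) − 24| / √(144 + 16 + 144) = |88| / (4√19) = 22/√19.

22/√19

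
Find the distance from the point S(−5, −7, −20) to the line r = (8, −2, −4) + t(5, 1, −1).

3√38

Direction vector d = (5, 1, −1).
AP = (−13, −5, −16); AP·d = -54, |AP|² = 450, |d|² = 27.
distance² = |AP|² − (AP·d)²/|d|² = 450 − 2916/27 = 342, so the distance is 3√38.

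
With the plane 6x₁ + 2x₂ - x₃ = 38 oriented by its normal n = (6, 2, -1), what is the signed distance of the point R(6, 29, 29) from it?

27√41/41

n·R − 38 = 27.
|n| = √41, so the signed distance is 27√41/41.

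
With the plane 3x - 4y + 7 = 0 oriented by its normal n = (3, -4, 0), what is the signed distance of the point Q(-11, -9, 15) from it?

2

n·Q − (-7) = 10.
|n| = 5, so the signed distance is 10/5 = 2.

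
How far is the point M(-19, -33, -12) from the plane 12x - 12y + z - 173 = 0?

1

d = |12·(-19) + (-12)·(-33) + 1·(-12) − 173| / √(144 + 144 + 1) = |-17| / 17 = 1.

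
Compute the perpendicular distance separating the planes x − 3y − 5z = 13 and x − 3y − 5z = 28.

3√35/7

With common normal n = (1, −3, −5) (|n| = √35), the distance is |13 − 28|/|n| = 15/√35.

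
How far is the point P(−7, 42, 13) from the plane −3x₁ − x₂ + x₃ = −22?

14/√11

d = |(-3)·(-7) + (-1)·42 + 1·13 − (-22)| / √(9 + 1 + 1) = |14| / √11 = 14/√11.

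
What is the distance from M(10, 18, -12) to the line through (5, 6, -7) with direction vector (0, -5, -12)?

√194

Direction vector d = (0, -5, -12).
AP = (5, 12, -5), and AP × d = (-169, 60, -25).
|AP × d|² = 32786 and |d|² = 169, so the distance is √(32786/169) = √194.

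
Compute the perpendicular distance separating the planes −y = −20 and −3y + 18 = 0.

14

Divide the second equation by 3 to match normals: −y = -6.
Both planes have normal n = (0, −1, 0), |n| = 1. Any point on the first plane is at distance |(-6) − (-20)|/|n| = 14/1 = 14 from the second.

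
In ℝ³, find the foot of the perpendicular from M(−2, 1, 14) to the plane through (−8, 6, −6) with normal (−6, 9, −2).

(-8, 10, 12)

The perpendicular from M has direction n = (−6, 9, −2): r = (−2, 1, 14) + t(−6, 9, −2).
Substitute into the plane: n·(M + tn) = 114 gives -7 + 121t = 114, so t = 1.
Foot = (−2, 1, 14) + 1·(−6, 9, −2) = (−8, 10, 12).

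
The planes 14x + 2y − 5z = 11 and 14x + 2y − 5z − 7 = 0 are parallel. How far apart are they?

4/15

Both planes have normal n = (14, 2, −5), |n| = 15. Any point on the first plane is at distance |7 − 11|/|n| = 4/15 from the second.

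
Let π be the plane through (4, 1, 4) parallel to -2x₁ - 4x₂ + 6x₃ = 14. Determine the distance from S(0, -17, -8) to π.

Parallel planes share the normal n = (-2, -4, 6); since (4, 1, 4) lies on the plane, its equation is -2x₁ - 4x₂ + 6x₃ = 12.
Then n·(0, -17, -8) - 12 = 8.
|n| = √(4 + 16 + 36) = 2√14, so the distance is |8|/(2√14) = 2√14/7.

4/√14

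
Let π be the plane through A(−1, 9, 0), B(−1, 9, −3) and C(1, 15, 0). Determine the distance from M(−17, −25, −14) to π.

7√10/5

AB = (0, 0, −3) and AC = (2, 6, 0), so a normal is n = AB × AC = (18, −6, 0).
n = (18, −6, 0); n·P − (-72) = -84; |n| = 6√10; distance = 84/(6√10) = 14/√10.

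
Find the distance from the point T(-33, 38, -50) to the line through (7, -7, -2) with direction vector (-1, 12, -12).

3√145

Direction vector d = (-1, 12, -12).
AP = (-40, 45, -48); AP·d = 1156, |AP|² = 5929, |d|² = 289.
distance² = |AP|² − (AP·d)²/|d|² = 5929 − 1336336/289 = 1305, so the distance is 3√145.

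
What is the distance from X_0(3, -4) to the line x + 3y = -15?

6/√10

d = |1·3 + 3·(-4) − (-15)| / √(1 + 9) = |6|/√10 = 6/√10.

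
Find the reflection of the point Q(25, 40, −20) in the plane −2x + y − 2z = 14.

(289/9, 328/9, -116/9)

With n = (−2, 1, −2), the signed offset is (n·Q − 14)/|n|² = 16/9.
Q' = Q − 2t·n = (25, 40, −20) − (32/9)·(−2, 1, −2) = (289/9, 328/9, −116/9).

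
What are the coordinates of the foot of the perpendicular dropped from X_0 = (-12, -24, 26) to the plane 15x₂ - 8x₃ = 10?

(-12, 6, 10)

The perpendicular from X_0 has direction n = (0, 15, -8): r = (-12, -24, 26) + μ(0, 15, -8).
Substitute into the plane: n·(X_0 + μn) = 10 gives -568 + 289μ = 10, so μ = 2.
Foot = (-12, -24, 26) + 2·(0, 15, -8) = (-12, 6, 10).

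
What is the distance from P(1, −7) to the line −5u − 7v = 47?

d = |(-5)·1 + (-7)·(-7) − 47| / √(25 + 49) = |-3|/√74 = 3/√74.

3√74/74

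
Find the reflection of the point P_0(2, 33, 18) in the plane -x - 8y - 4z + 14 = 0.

(-6, -31, -14)

n = (-1, -8, -4), |n|² = 81, n·P_0 − (-14) = -324, so t = -324/81 = -4.
Foot F = P_0 − (-4)·n = (-2, 1, 2); the reflection is 2F − P_0 = (-6, -31, -14).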